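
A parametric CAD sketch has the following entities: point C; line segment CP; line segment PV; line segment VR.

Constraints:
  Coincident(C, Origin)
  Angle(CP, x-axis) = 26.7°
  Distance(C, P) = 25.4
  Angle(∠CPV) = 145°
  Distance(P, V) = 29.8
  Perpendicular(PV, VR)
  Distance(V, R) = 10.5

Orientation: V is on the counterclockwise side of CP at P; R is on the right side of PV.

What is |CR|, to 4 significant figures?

56.48

∠CPV = 145.0°, so PV runs at 26.7° + (180° − 145.0°) = 61.70° from the x-axis; with |PV| = 29.8, V = P + 29.8·(cos 61.70°, sin 61.70°) = (36.82, 37.65). The perpendicularity gives VR at right angles to PV; with |VR| = 10.5 on the right of PV, R = V + 10.5·(0.8805, -0.4741) = (46.06, 32.67). Then |CR| = |R − C| = 56.48.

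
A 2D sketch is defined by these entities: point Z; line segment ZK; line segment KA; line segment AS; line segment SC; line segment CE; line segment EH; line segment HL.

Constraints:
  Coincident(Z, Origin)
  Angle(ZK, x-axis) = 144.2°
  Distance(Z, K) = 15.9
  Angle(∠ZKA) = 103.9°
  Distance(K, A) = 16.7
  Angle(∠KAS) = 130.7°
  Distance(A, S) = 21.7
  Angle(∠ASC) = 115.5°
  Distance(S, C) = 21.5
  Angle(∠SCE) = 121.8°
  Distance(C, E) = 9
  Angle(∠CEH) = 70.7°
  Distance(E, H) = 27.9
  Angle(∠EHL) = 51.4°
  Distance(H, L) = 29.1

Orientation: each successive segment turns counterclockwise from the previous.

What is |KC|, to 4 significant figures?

42.39

Z is at the origin; ZK runs at 144.2° with length 15.9, so K = (-12.90, 9.301). ∠ZKA = 103.9° gives KA at -139.7° from the x-axis; with |KA| = 16.7, A = (-25.63, -1.501). ∠KAS = 130.7° gives AS at -90.40° from the x-axis; with |AS| = 21.7, S = (-25.78, -23.20). ∠ASC = 115.5° gives SC at -25.90° from the x-axis; with |SC| = 21.5, C = (-6.443, -32.59). Then |KC| = |C − K| = 42.39.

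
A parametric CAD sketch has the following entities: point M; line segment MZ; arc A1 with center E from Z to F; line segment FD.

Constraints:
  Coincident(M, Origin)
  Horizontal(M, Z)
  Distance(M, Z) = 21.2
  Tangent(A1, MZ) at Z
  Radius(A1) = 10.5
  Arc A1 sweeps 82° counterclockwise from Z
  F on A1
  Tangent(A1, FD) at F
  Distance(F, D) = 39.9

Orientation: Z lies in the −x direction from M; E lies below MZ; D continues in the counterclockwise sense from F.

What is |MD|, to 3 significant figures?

61.1

On A1, Z sits at bearing 90° from E; an 82° counterclockwise sweep puts F at bearing 172°, so F = E + 10.5·(cos 172°, sin 172°) = (-31.6, -9.04). Since A1 is tangent to FD there, EF ⟂ FD, so FD runs along (−sin 172°, cos 172°); with |FD| = 39.9, D = (-37.2, -48.6). Then |MD| = |D − M| = 61.1.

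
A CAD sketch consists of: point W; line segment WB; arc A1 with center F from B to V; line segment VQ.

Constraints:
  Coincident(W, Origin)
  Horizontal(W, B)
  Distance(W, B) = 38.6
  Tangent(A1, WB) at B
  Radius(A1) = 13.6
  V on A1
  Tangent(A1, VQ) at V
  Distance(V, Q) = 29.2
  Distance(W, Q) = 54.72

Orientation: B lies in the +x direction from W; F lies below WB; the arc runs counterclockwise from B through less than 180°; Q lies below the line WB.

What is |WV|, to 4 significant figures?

30.11

Checks: |FV| = 13.60 ✓; ∠(FV, VQ) = 90.00° ✓; |VQ| = 29.20 ✓; |WQ| = 54.72 ✓.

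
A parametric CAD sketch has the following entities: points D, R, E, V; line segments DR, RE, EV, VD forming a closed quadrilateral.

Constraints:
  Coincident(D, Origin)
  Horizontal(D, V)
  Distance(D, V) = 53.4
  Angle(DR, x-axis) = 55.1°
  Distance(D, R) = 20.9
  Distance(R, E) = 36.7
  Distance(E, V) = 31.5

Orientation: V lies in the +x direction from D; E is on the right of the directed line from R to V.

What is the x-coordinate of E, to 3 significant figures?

26.6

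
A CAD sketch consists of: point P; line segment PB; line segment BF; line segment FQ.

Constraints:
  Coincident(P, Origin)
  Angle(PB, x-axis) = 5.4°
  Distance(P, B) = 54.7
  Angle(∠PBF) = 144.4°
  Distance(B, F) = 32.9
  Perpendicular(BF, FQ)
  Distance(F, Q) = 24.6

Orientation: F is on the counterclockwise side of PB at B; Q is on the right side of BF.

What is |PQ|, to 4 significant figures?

95.78

P is at the origin; PB runs at 5.4° with length 54.7, so B = 54.7·(cos 5.4°, sin 5.4°) = (54.46, 5.148). ∠PBF = 144.4°, so BF runs at 5.4° + (180° − 144.4°) = 41.00° from the x-axis; with |BF| = 32.9, F = B + 32.9·(cos 41.00°, sin 41.00°) = (79.29, 26.73). BF ⟂ FQ; with |FQ| = 24.6 on the right of BF, Q = F + 24.6·(0.6561, -0.7547) = (95.43, 8.166). Then |PQ| = |Q − P| = 95.78.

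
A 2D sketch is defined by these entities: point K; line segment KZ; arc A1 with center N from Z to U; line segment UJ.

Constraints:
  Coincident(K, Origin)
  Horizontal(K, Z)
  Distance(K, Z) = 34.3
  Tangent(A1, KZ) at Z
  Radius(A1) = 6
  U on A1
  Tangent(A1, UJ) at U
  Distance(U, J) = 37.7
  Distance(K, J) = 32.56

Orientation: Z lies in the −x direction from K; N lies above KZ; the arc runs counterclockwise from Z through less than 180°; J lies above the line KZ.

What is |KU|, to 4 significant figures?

29.67

Checks: |NU| = 6.000 ✓; ∠(NU, UJ) = 90.00° ✓; |UJ| = 37.70 ✓; |KJ| = 32.56 ✓.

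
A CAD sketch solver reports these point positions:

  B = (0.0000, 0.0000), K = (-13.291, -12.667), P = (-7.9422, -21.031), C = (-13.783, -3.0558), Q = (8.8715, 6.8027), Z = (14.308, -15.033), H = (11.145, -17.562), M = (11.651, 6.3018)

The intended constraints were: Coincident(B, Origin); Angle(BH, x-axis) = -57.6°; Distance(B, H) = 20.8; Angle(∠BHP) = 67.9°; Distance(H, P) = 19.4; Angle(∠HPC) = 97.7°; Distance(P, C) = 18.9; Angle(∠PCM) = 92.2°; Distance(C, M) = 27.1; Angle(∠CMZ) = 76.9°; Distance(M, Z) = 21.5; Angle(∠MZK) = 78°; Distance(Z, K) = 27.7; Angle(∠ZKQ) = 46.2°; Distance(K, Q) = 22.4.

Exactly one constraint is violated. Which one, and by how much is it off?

Distance(K, Q) = 22.4 — off by 7.10.

B = (0.00, 0.00) ✓; BH at -57.60° ✓; |BH| = 20.80 ✓; ∠BHP = 67.90° ✓; |HP| = 19.40 ✓; ∠HPC = 97.70° ✓; |PC| = 18.90 ✓; ∠PCM = 92.20° ✓; |CM| = 27.10 ✓; ∠CMZ = 76.90° ✓; |MZ| = 21.50 ✓; ∠MZK = 78.00° ✓; |ZK| = 27.70 ✓; ∠ZKQ = 46.20° ✓; |KQ| = 29.50 ✗.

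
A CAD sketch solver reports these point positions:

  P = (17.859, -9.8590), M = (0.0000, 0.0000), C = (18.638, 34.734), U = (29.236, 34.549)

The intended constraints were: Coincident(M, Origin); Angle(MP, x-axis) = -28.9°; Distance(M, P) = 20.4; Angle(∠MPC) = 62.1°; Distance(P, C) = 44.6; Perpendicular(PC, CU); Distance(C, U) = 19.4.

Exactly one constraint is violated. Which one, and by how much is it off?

Distance(C, U) = 19.4 — off by 8.80.

M = (0.00, 0.00) ✓; MP at -28.90° ✓; |MP| = 20.40 ✓; ∠MPC = 62.10° ✓; |PC| = 44.60 ✓; ∠(PC, CU) = 90.00° ✓; |CU| = 10.60 ✗.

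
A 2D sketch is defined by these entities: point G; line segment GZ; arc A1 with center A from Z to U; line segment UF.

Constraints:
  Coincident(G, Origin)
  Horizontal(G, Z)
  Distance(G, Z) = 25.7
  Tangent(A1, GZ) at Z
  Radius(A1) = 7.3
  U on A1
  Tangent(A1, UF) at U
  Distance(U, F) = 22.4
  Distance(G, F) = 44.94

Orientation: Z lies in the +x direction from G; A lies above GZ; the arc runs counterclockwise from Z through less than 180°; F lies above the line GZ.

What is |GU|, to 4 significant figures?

33.72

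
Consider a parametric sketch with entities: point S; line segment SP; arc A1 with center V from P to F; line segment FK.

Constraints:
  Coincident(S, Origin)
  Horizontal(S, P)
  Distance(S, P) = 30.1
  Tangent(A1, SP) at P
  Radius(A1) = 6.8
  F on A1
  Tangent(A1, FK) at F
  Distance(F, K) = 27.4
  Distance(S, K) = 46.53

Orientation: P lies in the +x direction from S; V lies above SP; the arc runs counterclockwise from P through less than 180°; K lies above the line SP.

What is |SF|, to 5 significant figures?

37.659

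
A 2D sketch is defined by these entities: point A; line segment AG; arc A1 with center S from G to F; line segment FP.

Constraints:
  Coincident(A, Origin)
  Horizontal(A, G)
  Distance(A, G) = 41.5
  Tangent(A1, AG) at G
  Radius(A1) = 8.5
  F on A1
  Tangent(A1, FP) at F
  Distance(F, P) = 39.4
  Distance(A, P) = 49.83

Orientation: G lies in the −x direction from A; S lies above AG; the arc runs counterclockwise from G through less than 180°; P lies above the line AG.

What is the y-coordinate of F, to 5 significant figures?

6.2556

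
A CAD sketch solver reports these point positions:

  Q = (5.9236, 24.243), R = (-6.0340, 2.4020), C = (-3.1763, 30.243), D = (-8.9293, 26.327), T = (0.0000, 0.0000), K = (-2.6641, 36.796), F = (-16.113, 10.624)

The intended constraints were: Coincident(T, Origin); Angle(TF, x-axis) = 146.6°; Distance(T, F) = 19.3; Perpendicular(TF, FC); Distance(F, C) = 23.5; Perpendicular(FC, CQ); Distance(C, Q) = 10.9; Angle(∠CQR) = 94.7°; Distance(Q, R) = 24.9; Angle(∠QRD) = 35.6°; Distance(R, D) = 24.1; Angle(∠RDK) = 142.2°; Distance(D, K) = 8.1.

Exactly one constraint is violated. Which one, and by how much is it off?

Distance(D, K) = 8.1 — off by 4.10.

T = (0.00, 0.00) ✓; TF at 146.6° ✓; |TF| = 19.30 ✓; ∠(TF, FC) = 90.00° ✓; |FC| = 23.50 ✓; ∠(FC, CQ) = 90.00° ✓; |CQ| = 10.90 ✓; ∠CQR = 94.70° ✓; |QR| = 24.90 ✓; ∠QRD = 35.60° ✓; |RD| = 24.10 ✓; ∠RDK = 142.2° ✓; |DK| = 12.20 ✗.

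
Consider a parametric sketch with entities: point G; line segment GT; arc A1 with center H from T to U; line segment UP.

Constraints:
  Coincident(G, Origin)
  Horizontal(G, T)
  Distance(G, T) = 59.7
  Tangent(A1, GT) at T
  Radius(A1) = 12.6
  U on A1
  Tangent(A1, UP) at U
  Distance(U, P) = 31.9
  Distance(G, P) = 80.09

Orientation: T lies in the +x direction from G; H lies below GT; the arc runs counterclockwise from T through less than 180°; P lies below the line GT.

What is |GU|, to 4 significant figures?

52.47

Checks: |HU| = 12.60 ✓; ∠(HU, UP) = 90.00° ✓; |UP| = 31.90 ✓; |GP| = 80.09 ✓.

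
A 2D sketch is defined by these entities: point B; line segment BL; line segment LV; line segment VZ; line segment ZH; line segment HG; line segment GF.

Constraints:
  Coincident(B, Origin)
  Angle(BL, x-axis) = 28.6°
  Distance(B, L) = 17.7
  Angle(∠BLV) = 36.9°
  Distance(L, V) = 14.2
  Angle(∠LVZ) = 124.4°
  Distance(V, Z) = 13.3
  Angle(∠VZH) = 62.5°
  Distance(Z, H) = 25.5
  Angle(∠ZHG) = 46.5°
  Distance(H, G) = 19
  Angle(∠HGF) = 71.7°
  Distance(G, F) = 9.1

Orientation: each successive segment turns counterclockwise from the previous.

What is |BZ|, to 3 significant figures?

7.57

B is at the origin; BL runs at 28.6° with length 17.7, so L = (15.5, 8.47). ∠BLV = 36.9° gives LV at 172° from the x-axis; with |LV| = 14.2, V = (1.49, 10.5). ∠LVZ = 124.4° gives VZ at -133° from the x-axis; with |VZ| = 13.3, Z = (-7.53, 0.748). Then |BZ| = |Z − B| = 7.57.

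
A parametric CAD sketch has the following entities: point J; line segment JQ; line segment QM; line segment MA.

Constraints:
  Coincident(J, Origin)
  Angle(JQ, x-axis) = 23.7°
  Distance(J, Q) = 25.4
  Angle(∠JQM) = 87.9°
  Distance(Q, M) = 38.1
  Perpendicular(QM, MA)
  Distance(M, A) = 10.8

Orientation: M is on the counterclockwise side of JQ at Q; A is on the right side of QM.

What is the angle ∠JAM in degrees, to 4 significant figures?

45.77°

J is at the origin; JQ runs at 23.7° with length 25.4, so Q = 25.4·(cos 23.7°, sin 23.7°) = (23.26, 10.21). ∠JQM = 87.9°, so QM runs at 23.7° + (180° − 87.9°) = 115.8° from the x-axis; with |QM| = 38.1, M = Q + 38.1·(cos 115.8°, sin 115.8°) = (6.676, 44.51). QM ⟂ MA; with |MA| = 10.8 on the right of QM, A = M + 10.8·(0.9003, 0.4352) = (16.40, 49.21). Then cos ∠JAM = AJ·AM / (|AJ||AM|), giving 45.77°.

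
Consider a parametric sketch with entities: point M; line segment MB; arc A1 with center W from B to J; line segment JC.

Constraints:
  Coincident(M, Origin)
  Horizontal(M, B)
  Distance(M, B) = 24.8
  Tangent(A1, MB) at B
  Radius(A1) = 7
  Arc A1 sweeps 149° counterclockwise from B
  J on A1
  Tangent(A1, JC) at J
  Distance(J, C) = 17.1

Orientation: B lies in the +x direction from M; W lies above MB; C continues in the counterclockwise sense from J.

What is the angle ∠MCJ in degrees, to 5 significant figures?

91.228°

M is at the origin; MB is horizontal with |MB| = 24.8 and B on the +x side, so B = (24.800, 0.0000). Tangency of A1 to MB means the radius WB is perpendicular to MB, so W = B + (0, 7) = (24.800, 7.0000). On A1, B sits at bearing -90° from W; a 149° counterclockwise sweep puts J at bearing 59°, so J = W + 7.0·(cos 59°, sin 59°) = (28.405, 13.000). Tangency of A1 to JC means the radius WJ is perpendicular to JC, so JC runs along (−sin 59°, cos 59°); with |JC| = 17.1, C = (13.748, 21.807). Then cos ∠MCJ = CM·CJ / (|CM||CJ|), giving 91.228°.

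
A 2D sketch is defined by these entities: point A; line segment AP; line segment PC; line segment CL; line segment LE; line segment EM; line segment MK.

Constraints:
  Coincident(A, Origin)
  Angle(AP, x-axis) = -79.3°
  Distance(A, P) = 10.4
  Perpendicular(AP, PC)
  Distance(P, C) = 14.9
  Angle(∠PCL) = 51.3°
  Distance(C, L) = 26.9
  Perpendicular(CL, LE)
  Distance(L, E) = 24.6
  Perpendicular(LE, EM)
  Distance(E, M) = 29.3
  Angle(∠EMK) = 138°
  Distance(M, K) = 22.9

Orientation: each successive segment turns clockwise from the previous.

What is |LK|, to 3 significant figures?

47.2

A is at the origin; AP runs at -79.3° with length 10.4, so P = (1.93, -10.2). AP ⟂ PC, so PC runs at -169°; with |PC| = 14.9, C = (-12.7, -13.0). ∠PCL = 51.3° gives CL at 62.0° from the x-axis; with |CL| = 26.9, L = (-0.0812, 10.8). CL ⟂ LE, so LE runs at -28.0°; with |LE| = 24.6, E = (21.6, -0.783). The perpendicularity gives EM at right angles to LE, so EM runs at -118°; with |EM| = 29.3, M = (7.88, -26.7). ∠EMK = 138.0° gives MK at -160° from the x-axis; with |MK| = 22.9, K = (-13.6, -34.5). Then |LK| = |K − L| = 47.2.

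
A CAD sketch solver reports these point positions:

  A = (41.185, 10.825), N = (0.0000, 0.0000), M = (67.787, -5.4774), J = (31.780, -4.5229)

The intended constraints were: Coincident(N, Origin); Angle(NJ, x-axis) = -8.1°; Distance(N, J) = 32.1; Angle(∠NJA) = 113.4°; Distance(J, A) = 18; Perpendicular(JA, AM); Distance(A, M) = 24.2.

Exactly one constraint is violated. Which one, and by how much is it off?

Distance(A, M) = 24.2 — off by 7.00.

N = (0.00, 0.00) ✓; NJ at -8.100° ✓; |NJ| = 32.10 ✓; ∠NJA = 113.4° ✓; |JA| = 18.00 ✓; ∠(JA, AM) = 90.00° ✓; |AM| = 31.20 ✗.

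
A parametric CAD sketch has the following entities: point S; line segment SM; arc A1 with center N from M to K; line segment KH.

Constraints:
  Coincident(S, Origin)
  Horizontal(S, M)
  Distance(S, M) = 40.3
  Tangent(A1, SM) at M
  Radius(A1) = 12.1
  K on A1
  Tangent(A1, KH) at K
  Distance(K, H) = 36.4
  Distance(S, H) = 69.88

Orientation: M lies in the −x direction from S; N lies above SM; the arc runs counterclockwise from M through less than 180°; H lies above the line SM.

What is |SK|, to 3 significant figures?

35.3

S is at the origin; SM is horizontal with |SM| = 40.3 and M on the −x side, so M = (-40.3, 0.00). The tangent condition forces NM to be normal to SM, so N = M + (0, 12.1) = (-40.3, 12.1). Since NK ⟂ KH (tangency), |NH| = √(12.1² + 36.4²) = 38.4 regardless of where K sits on A1. So H lies on both circle(S, 69.88) and circle(N, 38.4); the above-SM intersection is H = (-49.5, 49.3). K is the foot of the tangent from H: K = (-30.1, 18.6).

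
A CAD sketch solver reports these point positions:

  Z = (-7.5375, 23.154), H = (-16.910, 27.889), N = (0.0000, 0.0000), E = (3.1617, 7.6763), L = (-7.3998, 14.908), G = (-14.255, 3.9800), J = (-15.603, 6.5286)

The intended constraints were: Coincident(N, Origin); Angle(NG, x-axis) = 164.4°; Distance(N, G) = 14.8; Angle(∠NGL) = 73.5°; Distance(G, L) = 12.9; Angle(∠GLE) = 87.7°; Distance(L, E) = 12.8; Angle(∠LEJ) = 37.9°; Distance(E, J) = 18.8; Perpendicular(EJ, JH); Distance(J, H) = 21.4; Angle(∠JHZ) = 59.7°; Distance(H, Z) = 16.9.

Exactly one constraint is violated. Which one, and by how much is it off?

Distance(H, Z) = 16.9 — off by 6.40.

N = (0.00, 0.00) ✓; NG at 164.4° ✓; |NG| = 14.80 ✓; ∠NGL = 73.50° ✓; |GL| = 12.90 ✓; ∠GLE = 87.70° ✓; |LE| = 12.80 ✓; ∠LEJ = 37.90° ✓; |EJ| = 18.80 ✓; ∠(EJ, JH) = 90.00° ✓; |JH| = 21.40 ✓; ∠JHZ = 59.70° ✓; |HZ| = 10.50 ✗.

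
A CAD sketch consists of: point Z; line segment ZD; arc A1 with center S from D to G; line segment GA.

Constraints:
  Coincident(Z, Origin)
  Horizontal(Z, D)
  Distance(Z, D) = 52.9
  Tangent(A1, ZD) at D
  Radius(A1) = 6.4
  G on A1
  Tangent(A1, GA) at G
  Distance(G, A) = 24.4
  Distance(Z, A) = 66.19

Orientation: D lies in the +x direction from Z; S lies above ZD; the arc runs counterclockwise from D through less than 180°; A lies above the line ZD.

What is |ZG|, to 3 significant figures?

59.7

Z is at the origin; Z and D share the same y with |ZD| = 52.9 and D on the +x side, so D = (52.9, 0.00). Since A1 is tangent to ZD there, SD ⟂ ZD, so S = D + (0, 6.4) = (52.9, 6.40). Since SG ⟂ GA (tangency), |SA| = √(6.4² + 24.4²) = 25.2 regardless of where G sits on A1. So A lies on both circle(Z, 66.19) and circle(S, 25.2); the above-ZD intersection is A = (58.5, 31.0). G is the foot of the tangent from A: G = (59.3, 6.61).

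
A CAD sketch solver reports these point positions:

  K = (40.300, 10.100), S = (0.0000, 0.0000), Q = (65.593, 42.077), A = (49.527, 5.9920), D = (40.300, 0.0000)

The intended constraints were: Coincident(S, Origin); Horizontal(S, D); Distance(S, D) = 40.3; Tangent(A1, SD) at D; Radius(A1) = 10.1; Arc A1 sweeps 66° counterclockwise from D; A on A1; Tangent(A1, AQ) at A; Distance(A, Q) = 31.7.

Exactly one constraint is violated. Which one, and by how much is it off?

Distance(A, Q) = 31.7 — off by 7.80.

S = (0.00, 0.00) ✓; S.y = 0.00, D.y = 0.00 ✓; |SD| = 40.30 ✓; ∠(KD, DS) = 90.00° ✓; |KD| = 10.10 ✓; bearing(K→A) − bearing(K→D) = 66.00° ✓; |KA| = 10.10 ✓; ∠(KA, AQ) = 90.00° ✓; |AQ| = 39.50 ✗.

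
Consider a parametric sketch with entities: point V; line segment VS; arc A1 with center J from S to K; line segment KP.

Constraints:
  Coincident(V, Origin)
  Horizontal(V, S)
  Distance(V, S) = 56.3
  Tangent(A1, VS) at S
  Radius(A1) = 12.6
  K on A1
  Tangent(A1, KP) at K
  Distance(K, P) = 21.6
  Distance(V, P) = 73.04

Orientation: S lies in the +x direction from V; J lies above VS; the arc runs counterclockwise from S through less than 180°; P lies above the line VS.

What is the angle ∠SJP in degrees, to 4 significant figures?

164.0°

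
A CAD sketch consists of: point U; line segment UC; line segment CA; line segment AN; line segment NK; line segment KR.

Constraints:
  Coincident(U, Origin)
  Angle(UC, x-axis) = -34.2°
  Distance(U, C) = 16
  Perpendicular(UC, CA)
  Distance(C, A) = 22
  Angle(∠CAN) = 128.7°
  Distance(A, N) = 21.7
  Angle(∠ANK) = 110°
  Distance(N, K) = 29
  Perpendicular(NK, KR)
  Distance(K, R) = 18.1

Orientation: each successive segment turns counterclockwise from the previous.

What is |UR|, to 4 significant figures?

17.07

∠ANK = 110.0° gives NK at 177.1° from the x-axis; with |NK| = 29.0, K = (-9.744, 31.41). NK is perpendicular to KR, so KR runs at -92.90°; with |KR| = 18.1, R = (-10.66, 13.33). Then |UR| = |R − U| = 17.07.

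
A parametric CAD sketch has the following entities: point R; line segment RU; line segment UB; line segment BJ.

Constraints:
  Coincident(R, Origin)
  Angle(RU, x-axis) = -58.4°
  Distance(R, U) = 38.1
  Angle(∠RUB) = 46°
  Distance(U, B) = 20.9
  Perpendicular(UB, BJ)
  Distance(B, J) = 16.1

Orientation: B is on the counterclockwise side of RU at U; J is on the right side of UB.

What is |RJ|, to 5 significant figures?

43.862

∠RUB = 46.0°, so UB runs at -58.4° + (180° − 46.0°) = 75.600° from the x-axis; with |UB| = 20.9, B = U + 20.9·(cos 75.600°, sin 75.600°) = (25.161, -12.207). The perpendicularity gives BJ at right angles to UB; with |BJ| = 16.1 on the right of UB, J = B + 16.1·(0.96858, -0.24869) = (40.756, -16.211). Then |RJ| = |J − R| = 43.862.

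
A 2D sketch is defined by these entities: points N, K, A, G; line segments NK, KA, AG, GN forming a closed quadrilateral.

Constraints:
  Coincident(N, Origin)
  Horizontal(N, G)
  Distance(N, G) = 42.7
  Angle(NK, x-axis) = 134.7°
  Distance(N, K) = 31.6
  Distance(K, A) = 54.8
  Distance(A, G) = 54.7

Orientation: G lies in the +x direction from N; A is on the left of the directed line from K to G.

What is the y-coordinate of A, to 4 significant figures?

51.49

Checks: NK at 134.7° ✓; |KA| = 54.80 ✓; |AG| = 54.70 ✓.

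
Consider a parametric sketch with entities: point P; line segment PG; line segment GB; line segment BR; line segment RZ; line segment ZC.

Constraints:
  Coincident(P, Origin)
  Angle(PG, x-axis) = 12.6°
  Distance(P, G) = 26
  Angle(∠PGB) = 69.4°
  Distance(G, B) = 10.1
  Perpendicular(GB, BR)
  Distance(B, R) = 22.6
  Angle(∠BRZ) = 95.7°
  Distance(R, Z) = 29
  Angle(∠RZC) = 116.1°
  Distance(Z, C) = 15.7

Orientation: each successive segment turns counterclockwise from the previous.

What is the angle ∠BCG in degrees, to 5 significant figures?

6.0796°

P is at the origin; PG runs at 12.6° with length 26.0, so G = (25.374, 5.6717). ∠PGB = 69.4° gives GB at 123.20° from the x-axis; with |GB| = 10.1, B = (19.843, 14.123). GB is perpendicular to BR, so BR runs at -146.80°; with |BR| = 22.6, R = (0.93257, 1.7481). ∠BRZ = 95.7° gives RZ at -62.500° from the x-axis; with |RZ| = 29.0, Z = (14.323, -23.975). ∠RZC = 116.1° gives ZC at 1.4000° from the x-axis; with |ZC| = 15.7, C = (30.019, -23.592). Then cos ∠BCG = CB·CG / (|CB||CG|), giving 6.0796°.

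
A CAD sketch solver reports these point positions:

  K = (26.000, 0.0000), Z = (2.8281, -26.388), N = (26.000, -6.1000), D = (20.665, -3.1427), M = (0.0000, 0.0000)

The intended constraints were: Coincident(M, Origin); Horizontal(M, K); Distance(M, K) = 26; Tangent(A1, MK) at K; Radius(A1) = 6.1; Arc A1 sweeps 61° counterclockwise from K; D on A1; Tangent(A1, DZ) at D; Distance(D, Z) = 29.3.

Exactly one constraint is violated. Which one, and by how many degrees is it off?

Tangent(A1, DZ) at D — off by 8.50°.

M = (0.00, 0.00) ✓; M.y = 0.00, K.y = 0.00 ✓; |MK| = 26.00 ✓; ∠(NK, KM) = 90.00° ✓; |NK| = 6.100 ✓; bearing(N→D) − bearing(N→K) = 61.00° ✓; |ND| = 6.100 ✓; ∠(ND, DZ) = 98.50° ✗; |DZ| = 29.30 ✓.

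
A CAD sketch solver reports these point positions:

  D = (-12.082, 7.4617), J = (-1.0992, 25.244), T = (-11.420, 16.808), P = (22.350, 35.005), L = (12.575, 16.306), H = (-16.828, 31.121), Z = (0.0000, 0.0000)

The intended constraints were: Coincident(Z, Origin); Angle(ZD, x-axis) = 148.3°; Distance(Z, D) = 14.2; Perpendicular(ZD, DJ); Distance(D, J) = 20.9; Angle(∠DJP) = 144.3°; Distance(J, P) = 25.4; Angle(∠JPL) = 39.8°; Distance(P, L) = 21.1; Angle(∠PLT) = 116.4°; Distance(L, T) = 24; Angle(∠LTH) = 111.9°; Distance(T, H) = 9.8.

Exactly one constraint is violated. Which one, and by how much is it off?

Distance(T, H) = 9.8 — off by 5.50.

Z = (0.00, 0.00) ✓; ZD at 148.3° ✓; |ZD| = 14.20 ✓; ∠(ZD, DJ) = 90.00° ✓; |DJ| = 20.90 ✓; ∠DJP = 144.3° ✓; |JP| = 25.40 ✓; ∠JPL = 39.80° ✓; |PL| = 21.10 ✓; ∠PLT = 116.4° ✓; |LT| = 24.00 ✓; ∠LTH = 111.9° ✓; |TH| = 15.30 ✗.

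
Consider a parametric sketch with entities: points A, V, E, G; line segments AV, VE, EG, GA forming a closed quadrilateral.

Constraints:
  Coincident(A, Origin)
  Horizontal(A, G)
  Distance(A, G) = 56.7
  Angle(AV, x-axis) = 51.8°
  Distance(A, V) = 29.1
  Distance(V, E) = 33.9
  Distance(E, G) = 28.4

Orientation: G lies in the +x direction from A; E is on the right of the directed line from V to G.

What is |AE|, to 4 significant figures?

31.05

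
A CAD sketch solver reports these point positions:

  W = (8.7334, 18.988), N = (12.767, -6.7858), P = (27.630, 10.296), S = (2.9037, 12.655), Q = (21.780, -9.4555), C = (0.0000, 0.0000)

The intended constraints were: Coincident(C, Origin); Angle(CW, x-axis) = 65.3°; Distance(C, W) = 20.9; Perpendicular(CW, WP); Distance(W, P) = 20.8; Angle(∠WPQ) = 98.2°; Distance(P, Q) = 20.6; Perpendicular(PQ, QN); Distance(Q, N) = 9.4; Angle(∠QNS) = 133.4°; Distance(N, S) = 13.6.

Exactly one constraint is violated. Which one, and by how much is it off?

Distance(N, S) = 13.6 — off by 8.20.

C = (0.00, 0.00) ✓; CW at 65.30° ✓; |CW| = 20.90 ✓; ∠(CW, WP) = 90.00° ✓; |WP| = 20.80 ✓; ∠WPQ = 98.20° ✓; |PQ| = 20.60 ✓; ∠(PQ, QN) = 90.00° ✓; |QN| = 9.400 ✓; ∠QNS = 133.4° ✓; |NS| = 21.80 ✗.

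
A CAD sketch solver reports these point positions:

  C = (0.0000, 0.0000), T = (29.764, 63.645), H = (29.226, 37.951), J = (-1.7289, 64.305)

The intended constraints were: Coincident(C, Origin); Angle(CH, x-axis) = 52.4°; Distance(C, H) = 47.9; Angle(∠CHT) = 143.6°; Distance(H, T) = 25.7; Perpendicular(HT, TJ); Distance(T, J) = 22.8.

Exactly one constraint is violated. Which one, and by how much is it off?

Distance(T, J) = 22.8 — off by 8.70.

C = (0.00, 0.00) ✓; CH at 52.40° ✓; |CH| = 47.90 ✓; ∠CHT = 143.6° ✓; |HT| = 25.70 ✓; ∠(HT, TJ) = 90.00° ✓; |TJ| = 31.50 ✗.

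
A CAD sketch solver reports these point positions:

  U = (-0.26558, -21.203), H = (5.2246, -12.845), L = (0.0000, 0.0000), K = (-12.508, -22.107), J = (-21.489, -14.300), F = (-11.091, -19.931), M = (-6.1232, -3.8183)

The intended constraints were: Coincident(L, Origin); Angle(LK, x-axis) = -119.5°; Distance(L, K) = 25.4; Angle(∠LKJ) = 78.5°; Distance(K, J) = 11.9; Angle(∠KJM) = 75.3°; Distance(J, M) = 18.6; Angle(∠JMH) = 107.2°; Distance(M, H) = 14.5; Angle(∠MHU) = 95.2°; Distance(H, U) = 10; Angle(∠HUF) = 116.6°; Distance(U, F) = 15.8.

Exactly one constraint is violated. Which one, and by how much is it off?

Distance(U, F) = 15.8 — off by 4.90.

L = (0.00, 0.00) ✓; LK at -119.5° ✓; |LK| = 25.40 ✓; ∠LKJ = 78.50° ✓; |KJ| = 11.90 ✓; ∠KJM = 75.30° ✓; |JM| = 18.60 ✓; ∠JMH = 107.2° ✓; |MH| = 14.50 ✓; ∠MHU = 95.20° ✓; |HU| = 10.00 ✓; ∠HUF = 116.6° ✓; |UF| = 10.90 ✗.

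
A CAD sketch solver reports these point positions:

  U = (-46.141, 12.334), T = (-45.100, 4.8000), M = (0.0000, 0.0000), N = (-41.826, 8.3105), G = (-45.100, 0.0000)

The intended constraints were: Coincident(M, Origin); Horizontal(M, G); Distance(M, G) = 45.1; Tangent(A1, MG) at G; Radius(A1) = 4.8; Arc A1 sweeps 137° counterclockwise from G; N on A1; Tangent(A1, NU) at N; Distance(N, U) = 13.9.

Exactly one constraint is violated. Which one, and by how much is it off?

Distance(N, U) = 13.9 — off by 8.00.

M = (0.00, 0.00) ✓; M.y = 0.00, G.y = 0.00 ✓; |MG| = 45.10 ✓; ∠(TG, GM) = 90.00° ✓; |TG| = 4.800 ✓; bearing(T→N) − bearing(T→G) = 137.0° ✓; |TN| = 4.800 ✓; ∠(TN, NU) = 89.99° ✓; |NU| = 5.900 ✗.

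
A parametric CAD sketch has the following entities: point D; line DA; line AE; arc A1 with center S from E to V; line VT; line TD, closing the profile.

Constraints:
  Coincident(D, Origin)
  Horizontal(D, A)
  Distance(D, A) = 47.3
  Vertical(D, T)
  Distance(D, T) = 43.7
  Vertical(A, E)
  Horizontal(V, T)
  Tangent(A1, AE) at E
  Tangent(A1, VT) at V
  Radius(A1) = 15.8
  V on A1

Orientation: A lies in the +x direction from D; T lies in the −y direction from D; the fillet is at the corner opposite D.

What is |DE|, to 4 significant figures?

54.92

D is at the origin; D and A share the same y with |DA| = 47.3 and A on the +x side, so A = (47.30, 0.000). D and T share the same x with |DT| = 43.7 and T on the −y side, so T = (0.000, -43.70). The virtual corner opposite D is at (47.30, -43.70). Since A1 is tangent to AE there, SE ⟂ AE and tangency of A1 to VT means the radius SV is perpendicular to VT, with radius 15.8, so the center S sits 15.8 in from both sides at S = (31.50, -27.90). That places the tangent points at E = (47.30, -27.90) on AE and V = (31.50, -43.70) on VT. Then |DE| = |E − D| = 54.92.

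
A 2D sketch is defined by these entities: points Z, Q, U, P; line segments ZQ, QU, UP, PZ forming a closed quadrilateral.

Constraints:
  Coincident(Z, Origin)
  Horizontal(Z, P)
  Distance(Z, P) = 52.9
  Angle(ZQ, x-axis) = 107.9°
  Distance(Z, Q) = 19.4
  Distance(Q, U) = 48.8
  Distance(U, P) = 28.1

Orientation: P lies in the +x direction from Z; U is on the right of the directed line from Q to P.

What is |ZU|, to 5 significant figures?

33.045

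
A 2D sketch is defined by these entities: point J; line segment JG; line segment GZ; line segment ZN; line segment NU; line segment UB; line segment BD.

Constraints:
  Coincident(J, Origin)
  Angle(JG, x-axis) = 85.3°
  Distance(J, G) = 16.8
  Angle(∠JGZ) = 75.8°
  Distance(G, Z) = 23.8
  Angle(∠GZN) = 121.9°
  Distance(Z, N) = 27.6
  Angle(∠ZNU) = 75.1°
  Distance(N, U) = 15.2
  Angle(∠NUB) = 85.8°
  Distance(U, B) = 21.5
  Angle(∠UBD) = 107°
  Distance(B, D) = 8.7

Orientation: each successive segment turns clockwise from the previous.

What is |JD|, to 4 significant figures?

26.36

∠NUB = 85.8° gives UB at 83.90° from the x-axis; with |UB| = 21.5, B = (17.20, 4.024). ∠UBD = 107.0° gives BD at 10.90° from the x-axis; with |BD| = 8.7, D = (25.74, 5.669). Then |JD| = |D − J| = 26.36.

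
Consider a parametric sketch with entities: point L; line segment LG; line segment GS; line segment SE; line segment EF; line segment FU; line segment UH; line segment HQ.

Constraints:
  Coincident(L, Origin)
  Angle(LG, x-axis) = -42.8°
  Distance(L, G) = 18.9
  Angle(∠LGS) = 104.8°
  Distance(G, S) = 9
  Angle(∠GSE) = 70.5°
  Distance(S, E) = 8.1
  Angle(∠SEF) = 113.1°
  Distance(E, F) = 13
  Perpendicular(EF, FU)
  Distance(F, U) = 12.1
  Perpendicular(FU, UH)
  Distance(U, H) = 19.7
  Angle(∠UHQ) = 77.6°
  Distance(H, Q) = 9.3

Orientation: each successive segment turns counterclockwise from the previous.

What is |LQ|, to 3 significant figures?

20.9

L is at the origin; LG runs at -42.8° with length 18.9, so G = (13.9, -12.8). ∠LGS = 104.8° gives GS at 32.4° from the x-axis; with |GS| = 9.0, S = (21.5, -8.02). ∠GSE = 70.5° gives SE at 142° from the x-axis; with |SE| = 8.1, E = (15.1, -3.02). ∠SEF = 113.1° gives EF at -151° from the x-axis; with |EF| = 13.0, F = (3.70, -9.28). EF is perpendicular to FU, so FU runs at -61.2°; with |FU| = 12.1, U = (9.53, -19.9). FU ⟂ UH, so UH runs at 28.8°; with |UH| = 19.7, H = (26.8, -10.4). ∠UHQ = 77.6° gives HQ at 131° from the x-axis; with |HQ| = 9.3, Q = (20.7, -3.40). Then |LQ| = |Q − L| = 20.9.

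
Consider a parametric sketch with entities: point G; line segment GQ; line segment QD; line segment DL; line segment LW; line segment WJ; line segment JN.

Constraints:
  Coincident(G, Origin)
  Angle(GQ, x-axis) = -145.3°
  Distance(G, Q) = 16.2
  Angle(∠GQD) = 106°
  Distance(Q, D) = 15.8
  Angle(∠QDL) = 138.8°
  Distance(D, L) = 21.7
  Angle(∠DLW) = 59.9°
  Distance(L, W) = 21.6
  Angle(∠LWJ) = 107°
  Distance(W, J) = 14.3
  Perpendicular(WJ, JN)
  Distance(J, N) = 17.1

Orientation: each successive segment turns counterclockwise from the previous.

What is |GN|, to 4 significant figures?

26.91

G is at the origin; GQ runs at -145.3° with length 16.2, so Q = (-13.32, -9.222). ∠GQD = 106.0° gives QD at -71.30° from the x-axis; with |QD| = 15.8, D = (-8.253, -24.19). ∠QDL = 138.8° gives DL at -30.10° from the x-axis; with |DL| = 21.7, L = (10.52, -35.07). ∠DLW = 59.9° gives LW at 90.00° from the x-axis; with |LW| = 21.6, W = (10.52, -13.47). ∠LWJ = 107.0° gives WJ at 163.0° from the x-axis; with |WJ| = 14.3, J = (-3.154, -9.290). WJ is perpendicular to JN, so JN runs at -107.0°; with |JN| = 17.1, N = (-8.154, -25.64). Then |GN| = |N − G| = 26.91.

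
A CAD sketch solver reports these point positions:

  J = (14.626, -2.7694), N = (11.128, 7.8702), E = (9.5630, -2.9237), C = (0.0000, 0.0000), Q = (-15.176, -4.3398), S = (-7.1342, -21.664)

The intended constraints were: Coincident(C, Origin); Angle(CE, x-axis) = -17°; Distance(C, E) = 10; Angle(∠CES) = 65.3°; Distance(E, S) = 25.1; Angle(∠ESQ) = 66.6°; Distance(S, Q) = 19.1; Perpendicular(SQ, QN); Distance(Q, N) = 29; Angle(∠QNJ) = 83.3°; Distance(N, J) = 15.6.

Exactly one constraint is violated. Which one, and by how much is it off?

Distance(N, J) = 15.6 — off by 4.40.

C = (0.00, 0.00) ✓; CE at -17.00° ✓; |CE| = 10.00 ✓; ∠CES = 65.30° ✓; |ES| = 25.10 ✓; ∠ESQ = 66.60° ✓; |SQ| = 19.10 ✓; ∠(SQ, QN) = 90.00° ✓; |QN| = 29.00 ✓; ∠QNJ = 83.30° ✓; |NJ| = 11.20 ✗.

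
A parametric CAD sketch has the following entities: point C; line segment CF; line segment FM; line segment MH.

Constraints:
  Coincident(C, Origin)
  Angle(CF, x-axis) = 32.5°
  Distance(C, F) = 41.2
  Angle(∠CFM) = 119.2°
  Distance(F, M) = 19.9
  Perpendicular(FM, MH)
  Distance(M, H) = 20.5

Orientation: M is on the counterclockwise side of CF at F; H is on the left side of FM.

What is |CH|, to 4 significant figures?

42.89

C is at the origin; CF runs at 32.5° with length 41.2, so F = 41.2·(cos 32.5°, sin 32.5°) = (34.75, 22.14). ∠CFM = 119.2°, so FM runs at 32.5° + (180° − 119.2°) = 93.30° from the x-axis; with |FM| = 19.9, M = F + 19.9·(cos 93.30°, sin 93.30°) = (33.60, 42.00). The perpendicularity gives MH at right angles to FM; with |MH| = 20.5 on the left of FM, H = M + 20.5·(-0.9983, -0.05756) = (13.14, 40.82). Then |CH| = |H − C| = 42.89.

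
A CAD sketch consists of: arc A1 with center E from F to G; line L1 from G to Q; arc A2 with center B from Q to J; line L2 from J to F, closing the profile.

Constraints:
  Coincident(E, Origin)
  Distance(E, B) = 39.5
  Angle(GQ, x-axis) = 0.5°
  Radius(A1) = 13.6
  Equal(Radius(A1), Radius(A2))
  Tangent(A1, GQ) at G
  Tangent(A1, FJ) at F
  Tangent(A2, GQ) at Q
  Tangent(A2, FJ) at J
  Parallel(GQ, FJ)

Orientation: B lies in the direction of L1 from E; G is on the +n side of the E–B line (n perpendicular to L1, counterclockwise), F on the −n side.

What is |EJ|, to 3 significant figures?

41.8

The slot axis is L1's direction at 0.5°, so u = (cos 0.5°, sin 0.5°) = (1.00, 0.00873) and n = (−sin 0.5°, cos 0.5°) = (-0.00873, 1.00). E is at the origin and B lies 39.5 along u from E, so B = 39.5·u = (39.5, 0.345). Tangency of A1 to both parallel lines with radius 13.6 puts G and F at E ± 13.6·n: G = (-0.119, 13.6), F = (0.119, -13.6). Equal radii place Q and J the same way about B: Q = B + 13.6·n = (39.4, 13.9), J = B − 13.6·n = (39.6, -13.3). Then |EJ| = |J − E| = 41.8.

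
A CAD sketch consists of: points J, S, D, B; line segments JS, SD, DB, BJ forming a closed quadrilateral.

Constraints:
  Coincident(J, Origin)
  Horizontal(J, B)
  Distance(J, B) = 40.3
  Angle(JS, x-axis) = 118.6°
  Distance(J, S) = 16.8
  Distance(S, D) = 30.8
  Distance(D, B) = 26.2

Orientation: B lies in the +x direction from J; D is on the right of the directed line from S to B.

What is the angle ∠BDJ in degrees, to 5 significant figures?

145.04°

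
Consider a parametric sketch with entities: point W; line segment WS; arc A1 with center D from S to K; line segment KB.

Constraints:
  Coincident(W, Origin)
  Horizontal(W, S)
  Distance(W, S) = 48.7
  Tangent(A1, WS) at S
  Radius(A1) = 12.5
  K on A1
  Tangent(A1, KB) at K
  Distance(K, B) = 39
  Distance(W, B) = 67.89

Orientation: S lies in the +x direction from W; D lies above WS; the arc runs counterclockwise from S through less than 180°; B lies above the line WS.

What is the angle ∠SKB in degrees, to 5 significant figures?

121.73°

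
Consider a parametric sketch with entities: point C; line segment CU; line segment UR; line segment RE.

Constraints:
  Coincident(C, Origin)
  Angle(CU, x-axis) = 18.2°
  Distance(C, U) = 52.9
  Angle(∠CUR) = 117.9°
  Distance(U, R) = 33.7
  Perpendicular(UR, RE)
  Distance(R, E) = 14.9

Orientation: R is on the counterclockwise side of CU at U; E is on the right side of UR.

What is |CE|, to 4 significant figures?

84.96

C is at the origin; CU runs at 18.2° with length 52.9, so U = 52.9·(cos 18.2°, sin 18.2°) = (50.25, 16.52). ∠CUR = 117.9°, so UR runs at 18.2° + (180° − 117.9°) = 80.30° from the x-axis; with |UR| = 33.7, R = U + 33.7·(cos 80.30°, sin 80.30°) = (55.93, 49.74). The perpendicularity gives RE at right angles to UR; with |RE| = 14.9 on the right of UR, E = R + 14.9·(0.9857, -0.1685) = (70.62, 47.23). Then |CE| = |E − C| = 84.96.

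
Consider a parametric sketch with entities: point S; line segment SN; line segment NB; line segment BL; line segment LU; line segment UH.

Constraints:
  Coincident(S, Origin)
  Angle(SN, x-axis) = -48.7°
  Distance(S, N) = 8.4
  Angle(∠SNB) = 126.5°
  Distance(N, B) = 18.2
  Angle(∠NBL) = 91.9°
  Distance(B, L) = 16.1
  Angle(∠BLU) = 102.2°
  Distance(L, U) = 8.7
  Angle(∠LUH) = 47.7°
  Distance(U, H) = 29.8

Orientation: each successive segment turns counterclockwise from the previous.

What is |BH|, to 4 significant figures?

10.15

S is at the origin; SN runs at -48.7° with length 8.4, so N = (5.544, -6.311). ∠SNB = 126.5° gives NB at 4.800° from the x-axis; with |NB| = 18.2, B = (23.68, -4.788). ∠NBL = 91.9° gives BL at 92.90° from the x-axis; with |BL| = 16.1, L = (22.87, 11.29). ∠BLU = 102.2° gives LU at 170.7° from the x-axis; with |LU| = 8.7, U = (14.28, 12.70). ∠LUH = 47.7° gives UH at -57.00° from the x-axis; with |UH| = 29.8, H = (30.51, -12.29). Then |BH| = |H − B| = 10.15.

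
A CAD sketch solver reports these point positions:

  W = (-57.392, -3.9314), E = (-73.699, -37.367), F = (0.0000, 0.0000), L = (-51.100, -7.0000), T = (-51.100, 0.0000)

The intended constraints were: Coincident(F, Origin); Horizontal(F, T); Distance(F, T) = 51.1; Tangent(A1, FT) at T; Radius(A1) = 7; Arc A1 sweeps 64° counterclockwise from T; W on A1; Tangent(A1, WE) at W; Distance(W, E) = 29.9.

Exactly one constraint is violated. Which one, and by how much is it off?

Distance(W, E) = 29.9 — off by 7.30.

F = (0.00, 0.00) ✓; F.y = 0.00, T.y = 0.00 ✓; |FT| = 51.10 ✓; ∠(LT, TF) = 90.00° ✓; |LT| = 7.000 ✓; bearing(L→W) − bearing(L→T) = 64.00° ✓; |LW| = 7.000 ✓; ∠(LW, WE) = 90.00° ✓; |WE| = 37.20 ✗.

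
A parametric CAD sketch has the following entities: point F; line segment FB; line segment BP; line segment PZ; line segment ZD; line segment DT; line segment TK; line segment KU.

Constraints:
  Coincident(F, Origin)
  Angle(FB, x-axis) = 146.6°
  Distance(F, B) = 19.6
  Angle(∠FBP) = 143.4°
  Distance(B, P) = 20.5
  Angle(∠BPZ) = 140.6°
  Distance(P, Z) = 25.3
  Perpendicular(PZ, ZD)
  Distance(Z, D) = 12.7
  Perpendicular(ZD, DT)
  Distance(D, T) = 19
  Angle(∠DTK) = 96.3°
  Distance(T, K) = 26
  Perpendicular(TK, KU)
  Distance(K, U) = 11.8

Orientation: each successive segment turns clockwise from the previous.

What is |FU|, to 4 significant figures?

58.63

F is at the origin; FB runs at 146.6° with length 19.6, so B = (-16.36, 10.79). ∠FBP = 143.4° gives BP at 110.0° from the x-axis; with |BP| = 20.5, P = (-23.37, 30.05). ∠BPZ = 140.6° gives PZ at 70.60° from the x-axis; with |PZ| = 25.3, Z = (-14.97, 53.92). The perpendicularity gives ZD at right angles to PZ, so ZD runs at -19.40°; with |ZD| = 12.7, D = (-2.992, 49.70). The perpendicularity gives DT at right angles to ZD, so DT runs at -109.4°; with |DT| = 19.0, T = (-9.303, 31.78). ∠DTK = 96.3° gives TK at 166.9° from the x-axis; with |TK| = 26.0, K = (-34.63, 37.67). The perpendicularity gives KU at right angles to TK, so KU runs at 76.90°; with |KU| = 11.8, U = (-31.95, 49.16). Then |FU| = |U − F| = 58.63.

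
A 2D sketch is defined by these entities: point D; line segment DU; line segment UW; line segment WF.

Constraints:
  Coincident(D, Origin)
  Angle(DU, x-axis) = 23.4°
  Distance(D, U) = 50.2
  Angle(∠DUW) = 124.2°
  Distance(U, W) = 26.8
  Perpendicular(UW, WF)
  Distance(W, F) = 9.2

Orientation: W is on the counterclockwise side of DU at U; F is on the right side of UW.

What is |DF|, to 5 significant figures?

74.828

D is at the origin; DU runs at 23.4° with length 50.2, so U = 50.2·(cos 23.4°, sin 23.4°) = (46.071, 19.937). ∠DUW = 124.2°, so UW runs at 23.4° + (180° − 124.2°) = 79.200° from the x-axis; with |UW| = 26.8, W = U + 26.8·(cos 79.200°, sin 79.200°) = (51.093, 46.262). The perpendicularity gives WF at right angles to UW; with |WF| = 9.2 on the right of UW, F = W + 9.2·(0.98229, -0.18738) = (60.130, 44.538). Then |DF| = |F − D| = 74.828.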